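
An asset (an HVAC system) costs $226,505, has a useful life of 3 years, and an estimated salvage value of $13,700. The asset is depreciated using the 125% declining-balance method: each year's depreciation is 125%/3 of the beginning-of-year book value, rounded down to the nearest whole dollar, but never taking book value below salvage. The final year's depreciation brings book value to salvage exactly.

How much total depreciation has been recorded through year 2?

Depreciable base = $226,505 − $13,700 = $212,805.
Year 1: ⌊$226,505 × 125%/3⌋ = $94,377. Book value $132,128.
Year 2: ⌊$132,128 × 125%/3⌋ = $55,053. Book value $77,075.
Accumulated through year 2 = $226,505 − $77,075 = $149,430.

$149,430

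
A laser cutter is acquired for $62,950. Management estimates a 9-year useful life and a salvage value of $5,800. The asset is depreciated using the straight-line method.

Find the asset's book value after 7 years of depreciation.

Depreciable base = $62,950 − $5,800 = $57,150.
Annual expense = $57,150 / 9 = $6,350.
End of year 1: book value $56,600.
End of year 2: book value $50,250.
End of year 3: book value $43,900.
End of year 4: book value $37,550.
End of year 5: book value $31,200.
End of year 6: book value $24,850.
End of year 7: book value $18,500.

$18,500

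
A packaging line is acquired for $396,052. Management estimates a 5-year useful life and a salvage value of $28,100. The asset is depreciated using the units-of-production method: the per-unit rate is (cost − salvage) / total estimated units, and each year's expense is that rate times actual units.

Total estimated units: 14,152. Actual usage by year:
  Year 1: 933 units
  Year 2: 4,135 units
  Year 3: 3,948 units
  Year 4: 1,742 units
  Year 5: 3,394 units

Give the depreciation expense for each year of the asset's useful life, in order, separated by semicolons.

$24,258; $107,510; $102,648; $45,292; $88,244

Depreciable base = $396,052 − $28,100 = $367,952.
Rate = $367,952 / 14,152 units = $26 per unit.
Year 1: 933 × $26 = $24,258. Book value $371,794.
Year 2: 4,135 × $26 = $107,510. Book value $264,284.
Year 3: 3,948 × $26 = $102,648. Book value $161,636.
Year 4: 1,742 × $26 = $45,292. Book value $116,344.
Year 5: 3,394 × $26 = $88,244. Book value $28,100.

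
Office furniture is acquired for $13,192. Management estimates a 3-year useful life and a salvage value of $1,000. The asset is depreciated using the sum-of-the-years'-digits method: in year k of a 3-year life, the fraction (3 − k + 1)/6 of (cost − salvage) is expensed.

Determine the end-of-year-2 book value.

Depreciable base = $13,192 − $1,000 = $12,192.
Sum of the years' digits = 3+2+1 = 6.
Year 1: $12,192 × 3/6 = $6,096. Book value $7,096.
Year 2: $12,192 × 2/6 = $4,064. Book value $3,032.

$3,032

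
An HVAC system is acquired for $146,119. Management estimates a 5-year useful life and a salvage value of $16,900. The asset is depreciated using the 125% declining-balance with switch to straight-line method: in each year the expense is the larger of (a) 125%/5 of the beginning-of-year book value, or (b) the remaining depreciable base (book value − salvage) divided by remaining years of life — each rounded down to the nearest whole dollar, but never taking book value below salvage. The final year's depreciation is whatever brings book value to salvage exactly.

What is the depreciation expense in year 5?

Depreciable base = $146,119 − $16,900 = $129,219.
Year 1: DB = ⌊$146,119 × 125%/5⌋ = $36,529; SL = ⌊$129,219/5⌋ = $25,843 → take DB $36,529. Book value $109,590.
Year 2: DB = ⌊$109,590 × 125%/5⌋ = $27,397; SL = ⌊$92,690/4⌋ = $23,172 → take DB $27,397. Book value $82,193.
Year 3: DB = ⌊$82,193 × 125%/5⌋ = $20,548; SL = ⌊$65,293/3⌋ = $21,764 → take SL $21,764. Book value $60,429.
Year 4: DB = ⌊$60,429 × 125%/5⌋ = $15,107; SL = ⌊$43,529/2⌋ = $21,764 → take SL $21,764. Book value $38,665.
Year 5 (final): $38,665 − $16,900 = $21,765. Book value $16,900.

$21,765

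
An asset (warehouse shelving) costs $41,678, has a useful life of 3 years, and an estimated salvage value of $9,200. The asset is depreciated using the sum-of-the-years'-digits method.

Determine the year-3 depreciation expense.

$5,413

Depreciable base = $41,678 − $9,200 = $32,478.
Sum of the years' digits = 3+2+1 = 6.
Year 1: $32,478 × 3/6 = $16,239. Book value $25,439.
Year 2: $32,478 × 2/6 = $10,826. Book value $14,613.
Year 3: $32,478 × 1/6 = $5,413. Book value $9,200.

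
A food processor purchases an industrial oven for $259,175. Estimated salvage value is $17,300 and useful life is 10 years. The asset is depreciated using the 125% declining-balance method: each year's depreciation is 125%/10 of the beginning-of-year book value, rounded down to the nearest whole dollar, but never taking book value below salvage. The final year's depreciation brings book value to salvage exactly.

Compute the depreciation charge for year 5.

$18,990

Depreciable base = $259,175 − $17,300 = $241,875.
Year 1: ⌊$259,175 × 125%/10⌋ = $32,396. Book value $226,779.
Year 2: ⌊$226,779 × 125%/10⌋ = $28,347. Book value $198,432.
Year 3: ⌊$198,432 × 125%/10⌋ = $24,804. Book value $173,628.
Year 4: ⌊$173,628 × 125%/10⌋ = $21,703. Book value $151,925.
Year 5: ⌊$151,925 × 125%/10⌋ = $18,990. Book value $132,935.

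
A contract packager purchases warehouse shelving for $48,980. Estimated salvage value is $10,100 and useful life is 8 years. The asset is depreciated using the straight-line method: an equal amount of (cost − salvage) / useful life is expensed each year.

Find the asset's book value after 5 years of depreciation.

Depreciable base = $48,980 − $10,100 = $38,880.
Annual expense = $38,880 / 8 = $4,860.
End of year 1: book value $44,120.
End of year 2: book value $39,260.
End of year 3: book value $34,400.
End of year 4: book value $29,540.
End of year 5: book value $24,680.

$24,680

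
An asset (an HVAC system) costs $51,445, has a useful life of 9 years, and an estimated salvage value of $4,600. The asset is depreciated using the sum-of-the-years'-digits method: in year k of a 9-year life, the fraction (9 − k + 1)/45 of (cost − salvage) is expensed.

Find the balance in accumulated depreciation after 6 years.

Depreciable base = $51,445 − $4,600 = $46,845.
Sum of the years' digits = 9+8+7+6+5+4+3+2+1 = 45.
Year 1: $46,845 × 9/45 = $9,369. Book value $42,076.
Year 2: $46,845 × 8/45 = $8,328. Book value $33,748.
Year 3: $46,845 × 7/45 = $7,287. Book value $26,461.
Year 4: $46,845 × 6/45 = $6,246. Book value $20,215.
Year 5: $46,845 × 5/45 = $5,205. Book value $15,010.
Year 6: $46,845 × 4/45 = $4,164. Book value $10,846.
Accumulated through year 6 = $51,445 − $10,846 = $40,599.

$40,599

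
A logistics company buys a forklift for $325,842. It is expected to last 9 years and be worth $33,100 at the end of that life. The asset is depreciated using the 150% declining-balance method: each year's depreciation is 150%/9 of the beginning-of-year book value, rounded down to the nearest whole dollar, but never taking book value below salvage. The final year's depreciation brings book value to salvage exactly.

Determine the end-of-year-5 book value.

Depreciable base = $325,842 − $33,100 = $292,742.
Year 1: ⌊$325,842 × 150%/9⌋ = $54,307. Book value $271,535.
Year 2: ⌊$271,535 × 150%/9⌋ = $45,255. Book value $226,280.
Year 3: ⌊$226,280 × 150%/9⌋ = $37,713. Book value $188,567.
Year 4: ⌊$188,567 × 150%/9⌋ = $31,427. Book value $157,140.
Year 5: ⌊$157,140 × 150%/9⌋ = $26,190. Book value $130,950.

$130,950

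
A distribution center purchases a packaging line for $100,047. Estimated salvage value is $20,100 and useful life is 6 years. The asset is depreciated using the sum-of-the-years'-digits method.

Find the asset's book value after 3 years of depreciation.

$42,942

Depreciable base = $100,047 − $20,100 = $79,947.
Sum of the years' digits = 6+5+4+3+2+1 = 21.
Year 1: $79,947 × 6/21 = $22,842. Book value $77,205.
Year 2: $79,947 × 5/21 = $19,035. Book value $58,170.
Year 3: $79,947 × 4/21 = $15,228. Book value $42,942.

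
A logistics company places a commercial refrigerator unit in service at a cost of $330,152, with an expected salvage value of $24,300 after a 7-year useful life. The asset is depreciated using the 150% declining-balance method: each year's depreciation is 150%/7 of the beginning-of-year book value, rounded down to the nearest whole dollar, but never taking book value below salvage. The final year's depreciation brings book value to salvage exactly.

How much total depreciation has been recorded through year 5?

$231,287

Depreciable base = $330,152 − $24,300 = $305,852.
Year 1: ⌊$330,152 × 150%/7⌋ = $70,746. Book value $259,406.
Year 2: ⌊$259,406 × 150%/7⌋ = $55,587. Book value $203,819.
Year 3: ⌊$203,819 × 150%/7⌋ = $43,675. Book value $160,144.
Year 4: ⌊$160,144 × 150%/7⌋ = $34,316. Book value $125,828.
Year 5: ⌊$125,828 × 150%/7⌋ = $26,963. Book value $98,865.
Accumulated through year 5 = $330,152 − $98,865 = $231,287.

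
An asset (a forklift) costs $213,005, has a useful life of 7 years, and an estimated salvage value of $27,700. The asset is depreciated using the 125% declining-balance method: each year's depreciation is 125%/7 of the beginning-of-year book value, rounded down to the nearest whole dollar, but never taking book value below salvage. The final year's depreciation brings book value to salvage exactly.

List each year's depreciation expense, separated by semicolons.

$38,036; $31,244; $25,665; $21,082; $17,317; $14,225; $37,736

Depreciable base = $213,005 − $27,700 = $185,305.
Year 1: ⌊$213,005 × 125%/7⌋ = $38,036. Book value $174,969.
Year 2: ⌊$174,969 × 125%/7⌋ = $31,244. Book value $143,725.
Year 3: ⌊$143,725 × 125%/7⌋ = $25,665. Book value $118,060.
Year 4: ⌊$118,060 × 125%/7⌋ = $21,082. Book value $96,978.
Year 5: ⌊$96,978 × 125%/7⌋ = $17,317. Book value $79,661.
Year 6: ⌊$79,661 × 125%/7⌋ = $14,225. Book value $65,436.
Year 7 (final): $65,436 − $27,700 = $37,736. Book value $27,700.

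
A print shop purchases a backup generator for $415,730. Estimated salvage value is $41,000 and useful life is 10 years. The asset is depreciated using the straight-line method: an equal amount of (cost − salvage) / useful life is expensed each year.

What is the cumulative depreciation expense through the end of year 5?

$187,365

Depreciable base = $415,730 − $41,000 = $374,730.
Annual expense = $374,730 / 10 = $37,473.
End of year 1: book value $378,257.
End of year 2: book value $340,784.
End of year 3: book value $303,311.
End of year 4: book value $265,838.
End of year 5: book value $228,365.
Accumulated through year 5 = $415,730 − $228,365 = $187,365.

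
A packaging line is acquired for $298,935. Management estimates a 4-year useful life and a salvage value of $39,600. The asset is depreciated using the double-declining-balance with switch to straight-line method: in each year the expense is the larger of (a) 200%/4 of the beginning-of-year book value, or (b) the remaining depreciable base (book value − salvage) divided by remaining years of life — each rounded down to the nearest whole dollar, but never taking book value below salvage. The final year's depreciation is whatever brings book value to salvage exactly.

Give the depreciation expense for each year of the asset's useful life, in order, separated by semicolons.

Depreciable base = $298,935 − $39,600 = $259,335.
Year 1: DB = ⌊$298,935 × 200%/4⌋ = $149,467; SL = ⌊$259,335/4⌋ = $64,833 → take DB $149,467. Book value $149,468.
Year 2: DB = ⌊$149,468 × 200%/4⌋ = $74,734; SL = ⌊$109,868/3⌋ = $36,622 → take DB $74,734. Book value $74,734.
Year 3: DB = ⌊$74,734 × 200%/4⌋ = $37,367; SL = ⌊$35,134/2⌋ = $17,567 → take DB $37,367, capped at $35,134. Book value $39,600.
Year 4 (final): $39,600 − $39,600 = $0. Book value $39,600.

$149,467; $74,734; $35,134; $0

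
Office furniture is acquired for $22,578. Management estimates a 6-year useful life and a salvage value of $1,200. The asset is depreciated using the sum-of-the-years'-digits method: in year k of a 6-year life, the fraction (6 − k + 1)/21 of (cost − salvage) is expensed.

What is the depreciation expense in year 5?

Depreciable base = $22,578 − $1,200 = $21,378.
Sum of the years' digits = 6+5+4+3+2+1 = 21.
Year 1: $21,378 × 6/21 = $6,108. Book value $16,470.
Year 2: $21,378 × 5/21 = $5,090. Book value $11,380.
Year 3: $21,378 × 4/21 = $4,072. Book value $7,308.
Year 4: $21,378 × 3/21 = $3,054. Book value $4,254.
Year 5: $21,378 × 2/21 = $2,036. Book value $2,218.

$2,036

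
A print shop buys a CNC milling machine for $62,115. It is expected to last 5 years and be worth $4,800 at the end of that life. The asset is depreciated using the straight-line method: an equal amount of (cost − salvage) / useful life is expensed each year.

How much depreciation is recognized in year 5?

Depreciable base = $62,115 − $4,800 = $57,315.
Annual expense = $57,315 / 5 = $11,463.

$11,463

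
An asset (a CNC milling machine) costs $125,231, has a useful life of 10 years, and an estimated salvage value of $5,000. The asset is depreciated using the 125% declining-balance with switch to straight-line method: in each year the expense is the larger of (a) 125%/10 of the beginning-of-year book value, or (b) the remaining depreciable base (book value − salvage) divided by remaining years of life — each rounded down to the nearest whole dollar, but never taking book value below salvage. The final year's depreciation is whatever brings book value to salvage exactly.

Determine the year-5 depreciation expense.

$11,271

Depreciable base = $125,231 − $5,000 = $120,231.
Year 1: DB = ⌊$125,231 × 125%/10⌋ = $15,653; SL = ⌊$120,231/10⌋ = $12,023 → take DB $15,653. Book value $109,578.
Year 2: DB = ⌊$109,578 × 125%/10⌋ = $13,697; SL = ⌊$104,578/9⌋ = $11,619 → take DB $13,697. Book value $95,881.
Year 3: DB = ⌊$95,881 × 125%/10⌋ = $11,985; SL = ⌊$90,881/8⌋ = $11,360 → take DB $11,985. Book value $83,896.
Year 4: DB = ⌊$83,896 × 125%/10⌋ = $10,487; SL = ⌊$78,896/7⌋ = $11,270 → take SL $11,270. Book value $72,626.
Year 5: DB = ⌊$72,626 × 125%/10⌋ = $9,078; SL = ⌊$67,626/6⌋ = $11,271 → take SL $11,271. Book value $61,355.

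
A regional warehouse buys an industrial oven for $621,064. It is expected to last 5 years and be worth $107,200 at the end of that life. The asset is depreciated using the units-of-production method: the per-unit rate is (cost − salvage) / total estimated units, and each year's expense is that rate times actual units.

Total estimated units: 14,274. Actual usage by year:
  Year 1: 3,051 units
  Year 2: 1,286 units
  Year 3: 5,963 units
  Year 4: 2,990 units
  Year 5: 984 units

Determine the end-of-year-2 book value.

$464,932

Depreciable base = $621,064 − $107,200 = $513,864.
Rate = $513,864 / 14,274 units = $36 per unit.
Year 1: 3,051 × $36 = $109,836. Book value $511,228.
Year 2: 1,286 × $36 = $46,296. Book value $464,932.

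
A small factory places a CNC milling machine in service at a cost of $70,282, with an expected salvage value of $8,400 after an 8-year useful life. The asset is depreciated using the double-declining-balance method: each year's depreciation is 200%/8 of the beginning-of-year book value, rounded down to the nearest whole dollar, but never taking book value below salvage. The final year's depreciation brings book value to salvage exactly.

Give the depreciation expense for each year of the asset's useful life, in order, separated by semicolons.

Depreciable base = $70,282 − $8,400 = $61,882.
Year 1: ⌊$70,282 × 200%/8⌋ = $17,570. Book value $52,712.
Year 2: ⌊$52,712 × 200%/8⌋ = $13,178. Book value $39,534.
Year 3: ⌊$39,534 × 200%/8⌋ = $9,883. Book value $29,651.
Year 4: ⌊$29,651 × 200%/8⌋ = $7,412. Book value $22,239.
Year 5: ⌊$22,239 × 200%/8⌋ = $5,559. Book value $16,680.
Year 6: ⌊$16,680 × 200%/8⌋ = $4,170. Book value $12,510.
Year 7: ⌊$12,510 × 200%/8⌋ = $3,127. Book value $9,383.
Year 8 (final): $9,383 − $8,400 = $983. Book value $8,400.

$17,570; $13,178; $9,883; $7,412; $5,559; $4,170; $3,127; $983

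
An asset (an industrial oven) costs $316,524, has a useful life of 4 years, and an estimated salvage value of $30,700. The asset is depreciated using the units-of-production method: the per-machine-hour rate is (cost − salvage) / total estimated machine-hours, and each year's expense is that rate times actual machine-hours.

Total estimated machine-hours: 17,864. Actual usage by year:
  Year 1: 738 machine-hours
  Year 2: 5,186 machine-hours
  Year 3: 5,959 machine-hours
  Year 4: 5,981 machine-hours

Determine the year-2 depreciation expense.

$82,976

Depreciable base = $316,524 − $30,700 = $285,824.
Rate = $285,824 / 17,864 machine-hours = $16 per machine-hour.
Year 1: 738 × $16 = $11,808. Book value $304,716.
Year 2: 5,186 × $16 = $82,976. Book value $221,740.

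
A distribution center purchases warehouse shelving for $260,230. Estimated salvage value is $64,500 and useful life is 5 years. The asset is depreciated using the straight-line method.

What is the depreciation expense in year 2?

Depreciable base = $260,230 − $64,500 = $195,730.
Annual expense = $195,730 / 5 = $39,146.

$39,146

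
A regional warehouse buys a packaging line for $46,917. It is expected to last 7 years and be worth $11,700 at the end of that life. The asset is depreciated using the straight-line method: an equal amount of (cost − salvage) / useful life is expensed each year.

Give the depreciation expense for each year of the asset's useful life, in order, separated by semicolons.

Depreciable base = $46,917 − $11,700 = $35,217.
Annual expense = $35,217 / 7 = $5,031.
End of year 1: book value $41,886.
End of year 2: book value $36,855.
End of year 3: book value $31,824.
End of year 4: book value $26,793.
End of year 5: book value $21,762.
End of year 6: book value $16,731.
End of year 7: book value $11,700.

$5,031; $5,031; $5,031; $5,031; $5,031; $5,031; $5,031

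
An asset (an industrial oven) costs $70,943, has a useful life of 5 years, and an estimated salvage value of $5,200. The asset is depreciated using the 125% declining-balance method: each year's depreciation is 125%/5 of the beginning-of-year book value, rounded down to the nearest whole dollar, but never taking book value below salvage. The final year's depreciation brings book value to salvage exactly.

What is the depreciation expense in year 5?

$17,248

Depreciable base = $70,943 − $5,200 = $65,743.
Year 1: ⌊$70,943 × 125%/5⌋ = $17,735. Book value $53,208.
Year 2: ⌊$53,208 × 125%/5⌋ = $13,302. Book value $39,906.
Year 3: ⌊$39,906 × 125%/5⌋ = $9,976. Book value $29,930.
Year 4: ⌊$29,930 × 125%/5⌋ = $7,482. Book value $22,448.
Year 5 (final): $22,448 − $5,200 = $17,248. Book value $5,200.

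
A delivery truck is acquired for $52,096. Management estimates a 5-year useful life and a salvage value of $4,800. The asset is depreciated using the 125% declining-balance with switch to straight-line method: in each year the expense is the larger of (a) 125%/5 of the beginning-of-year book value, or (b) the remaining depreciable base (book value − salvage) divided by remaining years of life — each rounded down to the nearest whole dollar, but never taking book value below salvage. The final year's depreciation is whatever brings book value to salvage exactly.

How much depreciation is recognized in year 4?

$8,168

Depreciable base = $52,096 − $4,800 = $47,296.
Year 1: DB = ⌊$52,096 × 125%/5⌋ = $13,024; SL = ⌊$47,296/5⌋ = $9,459 → take DB $13,024. Book value $39,072.
Year 2: DB = ⌊$39,072 × 125%/5⌋ = $9,768; SL = ⌊$34,272/4⌋ = $8,568 → take DB $9,768. Book value $29,304.
Year 3: DB = ⌊$29,304 × 125%/5⌋ = $7,326; SL = ⌊$24,504/3⌋ = $8,168 → take SL $8,168. Book value $21,136.
Year 4: DB = ⌊$21,136 × 125%/5⌋ = $5,284; SL = ⌊$16,336/2⌋ = $8,168 → take SL $8,168. Book value $12,968.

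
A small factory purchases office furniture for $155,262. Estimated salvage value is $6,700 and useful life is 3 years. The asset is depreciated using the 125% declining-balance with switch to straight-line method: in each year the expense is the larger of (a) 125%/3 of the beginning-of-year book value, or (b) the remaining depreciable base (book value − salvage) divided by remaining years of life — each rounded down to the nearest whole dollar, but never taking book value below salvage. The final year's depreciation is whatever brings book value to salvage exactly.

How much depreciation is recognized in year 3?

$41,935

Depreciable base = $155,262 − $6,700 = $148,562.
Year 1: DB = ⌊$155,262 × 125%/3⌋ = $64,692; SL = ⌊$148,562/3⌋ = $49,520 → take DB $64,692. Book value $90,570.
Year 2: DB = ⌊$90,570 × 125%/3⌋ = $37,737; SL = ⌊$83,870/2⌋ = $41,935 → take SL $41,935. Book value $48,635.
Year 3 (final): $48,635 − $6,700 = $41,935. Book value $6,700.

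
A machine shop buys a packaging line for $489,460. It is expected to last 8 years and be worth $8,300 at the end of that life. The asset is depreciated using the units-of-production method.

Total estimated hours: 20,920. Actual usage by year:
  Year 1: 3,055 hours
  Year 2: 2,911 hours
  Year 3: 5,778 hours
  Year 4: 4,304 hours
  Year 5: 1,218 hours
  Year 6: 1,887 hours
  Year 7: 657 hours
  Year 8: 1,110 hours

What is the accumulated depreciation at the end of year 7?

$455,630

Depreciable base = $489,460 − $8,300 = $481,160.
Rate = $481,160 / 20,920 hours = $23 per hour.
Year 1: 3,055 × $23 = $70,265. Book value $419,195.
Year 2: 2,911 × $23 = $66,953. Book value $352,242.
Year 3: 5,778 × $23 = $132,894. Book value $219,348.
Year 4: 4,304 × $23 = $98,992. Book value $120,356.
Year 5: 1,218 × $23 = $28,014. Book value $92,342.
Year 6: 1,887 × $23 = $43,401. Book value $48,941.
Year 7: 657 × $23 = $15,111. Book value $33,830.
Accumulated through year 7 = $489,460 − $33,830 = $455,630.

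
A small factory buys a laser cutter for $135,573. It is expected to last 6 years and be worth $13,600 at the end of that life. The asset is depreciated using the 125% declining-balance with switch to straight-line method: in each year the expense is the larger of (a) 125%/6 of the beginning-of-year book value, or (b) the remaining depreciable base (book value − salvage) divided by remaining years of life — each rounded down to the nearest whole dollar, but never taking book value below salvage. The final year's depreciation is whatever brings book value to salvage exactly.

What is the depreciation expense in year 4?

Depreciable base = $135,573 − $13,600 = $121,973.
Year 1: DB = ⌊$135,573 × 125%/6⌋ = $28,244; SL = ⌊$121,973/6⌋ = $20,328 → take DB $28,244. Book value $107,329.
Year 2: DB = ⌊$107,329 × 125%/6⌋ = $22,360; SL = ⌊$93,729/5⌋ = $18,745 → take DB $22,360. Book value $84,969.
Year 3: DB = ⌊$84,969 × 125%/6⌋ = $17,701; SL = ⌊$71,369/4⌋ = $17,842 → take SL $17,842. Book value $67,127.
Year 4: DB = ⌊$67,127 × 125%/6⌋ = $13,984; SL = ⌊$53,527/3⌋ = $17,842 → take SL $17,842. Book value $49,285.

$17,842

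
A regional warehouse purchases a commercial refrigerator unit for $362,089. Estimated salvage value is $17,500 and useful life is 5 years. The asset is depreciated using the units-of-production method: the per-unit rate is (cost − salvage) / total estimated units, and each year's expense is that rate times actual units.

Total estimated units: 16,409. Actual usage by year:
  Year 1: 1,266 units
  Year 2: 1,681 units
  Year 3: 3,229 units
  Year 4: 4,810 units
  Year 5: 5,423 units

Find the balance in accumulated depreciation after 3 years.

Depreciable base = $362,089 − $17,500 = $344,589.
Rate = $344,589 / 16,409 units = $21 per unit.
Year 1: 1,266 × $21 = $26,586. Book value $335,503.
Year 2: 1,681 × $21 = $35,301. Book value $300,202.
Year 3: 3,229 × $21 = $67,809. Book value $232,393.
Accumulated through year 3 = $362,089 − $232,393 = $129,696.

$129,696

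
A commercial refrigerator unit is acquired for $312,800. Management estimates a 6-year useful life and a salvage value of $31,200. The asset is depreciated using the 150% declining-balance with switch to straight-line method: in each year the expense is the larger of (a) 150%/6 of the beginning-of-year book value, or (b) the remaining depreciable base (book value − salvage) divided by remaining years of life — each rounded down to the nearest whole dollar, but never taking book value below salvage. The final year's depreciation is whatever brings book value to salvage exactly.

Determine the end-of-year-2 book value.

Depreciable base = $312,800 − $31,200 = $281,600.
Year 1: DB = ⌊$312,800 × 150%/6⌋ = $78,200; SL = ⌊$281,600/6⌋ = $46,933 → take DB $78,200. Book value $234,600.
Year 2: DB = ⌊$234,600 × 150%/6⌋ = $58,650; SL = ⌊$203,400/5⌋ = $40,680 → take DB $58,650. Book value $175,950.

$175,950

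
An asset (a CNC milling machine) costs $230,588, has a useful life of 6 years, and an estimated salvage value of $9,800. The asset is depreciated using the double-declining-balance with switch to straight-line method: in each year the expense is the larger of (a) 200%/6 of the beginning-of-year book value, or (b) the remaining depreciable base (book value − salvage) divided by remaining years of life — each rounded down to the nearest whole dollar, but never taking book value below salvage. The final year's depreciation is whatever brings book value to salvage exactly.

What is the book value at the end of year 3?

Depreciable base = $230,588 − $9,800 = $220,788.
Year 1: DB = ⌊$230,588 × 200%/6⌋ = $76,862; SL = ⌊$220,788/6⌋ = $36,798 → take DB $76,862. Book value $153,726.
Year 2: DB = ⌊$153,726 × 200%/6⌋ = $51,242; SL = ⌊$143,926/5⌋ = $28,785 → take DB $51,242. Book value $102,484.
Year 3: DB = ⌊$102,484 × 200%/6⌋ = $34,161; SL = ⌊$92,684/4⌋ = $23,171 → take DB $34,161. Book value $68,323.

$68,323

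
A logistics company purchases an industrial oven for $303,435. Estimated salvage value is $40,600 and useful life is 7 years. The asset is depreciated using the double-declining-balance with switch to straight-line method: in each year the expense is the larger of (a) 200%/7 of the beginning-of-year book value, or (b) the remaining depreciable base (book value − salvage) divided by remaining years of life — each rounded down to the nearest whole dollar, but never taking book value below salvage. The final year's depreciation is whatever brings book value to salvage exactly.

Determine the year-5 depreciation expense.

Depreciable base = $303,435 − $40,600 = $262,835.
Year 1: DB = ⌊$303,435 × 200%/7⌋ = $86,695; SL = ⌊$262,835/7⌋ = $37,547 → take DB $86,695. Book value $216,740.
Year 2: DB = ⌊$216,740 × 200%/7⌋ = $61,925; SL = ⌊$176,140/6⌋ = $29,356 → take DB $61,925. Book value $154,815.
Year 3: DB = ⌊$154,815 × 200%/7⌋ = $44,232; SL = ⌊$114,215/5⌋ = $22,843 → take DB $44,232. Book value $110,583.
Year 4: DB = ⌊$110,583 × 200%/7⌋ = $31,595; SL = ⌊$69,983/4⌋ = $17,495 → take DB $31,595. Book value $78,988.
Year 5: DB = ⌊$78,988 × 200%/7⌋ = $22,568; SL = ⌊$38,388/3⌋ = $12,796 → take DB $22,568. Book value $56,420.

$22,568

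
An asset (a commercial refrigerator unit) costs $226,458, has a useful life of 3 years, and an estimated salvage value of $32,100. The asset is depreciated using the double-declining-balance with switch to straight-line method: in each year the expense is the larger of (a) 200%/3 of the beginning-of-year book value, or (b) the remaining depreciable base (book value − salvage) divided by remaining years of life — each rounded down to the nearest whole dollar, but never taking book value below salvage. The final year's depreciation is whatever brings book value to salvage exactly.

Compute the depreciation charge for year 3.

Depreciable base = $226,458 − $32,100 = $194,358.
Year 1: DB = ⌊$226,458 × 200%/3⌋ = $150,972; SL = ⌊$194,358/3⌋ = $64,786 → take DB $150,972. Book value $75,486.
Year 2: DB = ⌊$75,486 × 200%/3⌋ = $50,324; SL = ⌊$43,386/2⌋ = $21,693 → take DB $50,324, capped at $43,386. Book value $32,100.
Year 3 (final): $32,100 − $32,100 = $0. Book value $32,100.

$0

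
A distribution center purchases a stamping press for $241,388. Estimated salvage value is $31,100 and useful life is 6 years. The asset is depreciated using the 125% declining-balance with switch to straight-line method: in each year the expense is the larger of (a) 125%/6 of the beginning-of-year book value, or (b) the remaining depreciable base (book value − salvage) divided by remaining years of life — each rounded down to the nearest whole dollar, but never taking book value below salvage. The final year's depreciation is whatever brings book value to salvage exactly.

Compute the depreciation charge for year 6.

Depreciable base = $241,388 − $31,100 = $210,288.
Year 1: DB = ⌊$241,388 × 125%/6⌋ = $50,289; SL = ⌊$210,288/6⌋ = $35,048 → take DB $50,289. Book value $191,099.
Year 2: DB = ⌊$191,099 × 125%/6⌋ = $39,812; SL = ⌊$159,999/5⌋ = $31,999 → take DB $39,812. Book value $151,287.
Year 3: DB = ⌊$151,287 × 125%/6⌋ = $31,518; SL = ⌊$120,187/4⌋ = $30,046 → take DB $31,518. Book value $119,769.
Year 4: DB = ⌊$119,769 × 125%/6⌋ = $24,951; SL = ⌊$88,669/3⌋ = $29,556 → take SL $29,556. Book value $90,213.
Year 5: DB = ⌊$90,213 × 125%/6⌋ = $18,794; SL = ⌊$59,113/2⌋ = $29,556 → take SL $29,556. Book value $60,657.
Year 6 (final): $60,657 − $31,100 = $29,557. Book value $31,100.

$29,557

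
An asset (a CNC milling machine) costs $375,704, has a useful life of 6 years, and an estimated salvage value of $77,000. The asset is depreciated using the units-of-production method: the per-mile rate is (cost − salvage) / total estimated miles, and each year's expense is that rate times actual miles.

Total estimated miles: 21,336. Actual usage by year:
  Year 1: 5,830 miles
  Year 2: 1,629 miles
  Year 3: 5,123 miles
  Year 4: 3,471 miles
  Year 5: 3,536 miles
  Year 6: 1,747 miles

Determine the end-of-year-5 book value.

Depreciable base = $375,704 − $77,000 = $298,704.
Rate = $298,704 / 21,336 miles = $14 per mile.
Year 1: 5,830 × $14 = $81,620. Book value $294,084.
Year 2: 1,629 × $14 = $22,806. Book value $271,278.
Year 3: 5,123 × $14 = $71,722. Book value $199,556.
Year 4: 3,471 × $14 = $48,594. Book value $150,962.
Year 5: 3,536 × $14 = $49,504. Book value $101,458.

$101,458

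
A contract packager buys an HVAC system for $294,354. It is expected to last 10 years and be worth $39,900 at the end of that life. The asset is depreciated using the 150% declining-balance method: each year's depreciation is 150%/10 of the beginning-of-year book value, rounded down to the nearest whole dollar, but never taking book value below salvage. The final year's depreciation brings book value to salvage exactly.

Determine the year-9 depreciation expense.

Depreciable base = $294,354 − $39,900 = $254,454.
Year 1: ⌊$294,354 × 150%/10⌋ = $44,153. Book value $250,201.
Year 2: ⌊$250,201 × 150%/10⌋ = $37,530. Book value $212,671.
Year 3: ⌊$212,671 × 150%/10⌋ = $31,900. Book value $180,771.
Year 4: ⌊$180,771 × 150%/10⌋ = $27,115. Book value $153,656.
Year 5: ⌊$153,656 × 150%/10⌋ = $23,048. Book value $130,608.
Year 6: ⌊$130,608 × 150%/10⌋ = $19,591. Book value $111,017.
Year 7: ⌊$111,017 × 150%/10⌋ = $16,652. Book value $94,365.
Year 8: ⌊$94,365 × 150%/10⌋ = $14,154. Book value $80,211.
Year 9: ⌊$80,211 × 150%/10⌋ = $12,031. Book value $68,180.

$12,031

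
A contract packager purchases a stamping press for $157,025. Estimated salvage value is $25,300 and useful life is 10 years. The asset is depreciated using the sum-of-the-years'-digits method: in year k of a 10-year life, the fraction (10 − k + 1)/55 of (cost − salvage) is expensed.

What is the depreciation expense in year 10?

Depreciable base = $157,025 − $25,300 = $131,725.
Sum of the years' digits = 10+9+8+7+6+5+4+3+2+1 = 55.
Year 1: $131,725 × 10/55 = $23,950. Book value $133,075.
Year 2: $131,725 × 9/55 = $21,555. Book value $111,520.
Year 3: $131,725 × 8/55 = $19,160. Book value $92,360.
Year 4: $131,725 × 7/55 = $16,765. Book value $75,595.
Year 5: $131,725 × 6/55 = $14,370. Book value $61,225.
Year 6: $131,725 × 5/55 = $11,975. Book value $49,250.
Year 7: $131,725 × 4/55 = $9,580. Book value $39,670.
Year 8: $131,725 × 3/55 = $7,185. Book value $32,485.
Year 9: $131,725 × 2/55 = $4,790. Book value $27,695.
Year 10: $131,725 × 1/55 = $2,395. Book value $25,300.

$2,395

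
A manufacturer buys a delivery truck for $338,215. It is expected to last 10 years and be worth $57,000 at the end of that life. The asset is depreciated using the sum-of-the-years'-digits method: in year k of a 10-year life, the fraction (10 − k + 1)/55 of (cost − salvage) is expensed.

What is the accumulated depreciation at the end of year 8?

Depreciable base = $338,215 − $57,000 = $281,215.
Sum of the years' digits = 10+9+8+7+6+5+4+3+2+1 = 55.
Year 1: $281,215 × 10/55 = $51,130. Book value $287,085.
Year 2: $281,215 × 9/55 = $46,017. Book value $241,068.
Year 3: $281,215 × 8/55 = $40,904. Book value $200,164.
Year 4: $281,215 × 7/55 = $35,791. Book value $164,373.
Year 5: $281,215 × 6/55 = $30,678. Book value $133,695.
Year 6: $281,215 × 5/55 = $25,565. Book value $108,130.
Year 7: $281,215 × 4/55 = $20,452. Book value $87,678.
Year 8: $281,215 × 3/55 = $15,339. Book value $72,339.
Accumulated through year 8 = $338,215 − $72,339 = $265,876.

$265,876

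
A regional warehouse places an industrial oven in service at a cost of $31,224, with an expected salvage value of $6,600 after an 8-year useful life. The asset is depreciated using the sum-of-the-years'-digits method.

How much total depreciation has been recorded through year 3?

Depreciable base = $31,224 − $6,600 = $24,624.
Sum of the years' digits = 8+7+6+5+4+3+2+1 = 36.
Year 1: $24,624 × 8/36 = $5,472. Book value $25,752.
Year 2: $24,624 × 7/36 = $4,788. Book value $20,964.
Year 3: $24,624 × 6/36 = $4,104. Book value $16,860.
Accumulated through year 3 = $31,224 − $16,860 = $14,364.

$14,364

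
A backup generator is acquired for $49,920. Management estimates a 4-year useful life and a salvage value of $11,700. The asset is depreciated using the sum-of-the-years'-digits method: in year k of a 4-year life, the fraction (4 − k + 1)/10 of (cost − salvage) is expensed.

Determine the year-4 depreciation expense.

Depreciable base = $49,920 − $11,700 = $38,220.
Sum of the years' digits = 4+3+2+1 = 10.
Year 1: $38,220 × 4/10 = $15,288. Book value $34,632.
Year 2: $38,220 × 3/10 = $11,466. Book value $23,166.
Year 3: $38,220 × 2/10 = $7,644. Book value $15,522.
Year 4: $38,220 × 1/10 = $3,822. Book value $11,700.

$3,822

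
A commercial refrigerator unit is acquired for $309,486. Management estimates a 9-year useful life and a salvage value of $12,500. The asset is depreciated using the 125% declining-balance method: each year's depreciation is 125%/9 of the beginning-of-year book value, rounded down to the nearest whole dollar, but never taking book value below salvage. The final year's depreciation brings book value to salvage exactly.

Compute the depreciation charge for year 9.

Depreciable base = $309,486 − $12,500 = $296,986.
Year 1: ⌊$309,486 × 125%/9⌋ = $42,984. Book value $266,502.
Year 2: ⌊$266,502 × 125%/9⌋ = $37,014. Book value $229,488.
Year 3: ⌊$229,488 × 125%/9⌋ = $31,873. Book value $197,615.
Year 4: ⌊$197,615 × 125%/9⌋ = $27,446. Book value $170,169.
Year 5: ⌊$170,169 × 125%/9⌋ = $23,634. Book value $146,535.
Year 6: ⌊$146,535 × 125%/9⌋ = $20,352. Book value $126,183.
Year 7: ⌊$126,183 × 125%/9⌋ = $17,525. Book value $108,658.
Year 8: ⌊$108,658 × 125%/9⌋ = $15,091. Book value $93,567.
Year 9 (final): $93,567 − $12,500 = $81,067. Book value $12,500.

$81,067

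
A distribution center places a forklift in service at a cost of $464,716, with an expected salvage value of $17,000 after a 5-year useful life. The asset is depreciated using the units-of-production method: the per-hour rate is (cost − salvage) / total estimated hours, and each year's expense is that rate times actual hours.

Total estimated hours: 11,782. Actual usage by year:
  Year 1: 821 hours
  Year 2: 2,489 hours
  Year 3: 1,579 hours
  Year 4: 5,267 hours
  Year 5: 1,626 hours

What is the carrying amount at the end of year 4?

$78,788

Depreciable base = $464,716 − $17,000 = $447,716.
Rate = $447,716 / 11,782 hours = $38 per hour.
Year 1: 821 × $38 = $31,198. Book value $433,518.
Year 2: 2,489 × $38 = $94,582. Book value $338,936.
Year 3: 1,579 × $38 = $60,002. Book value $278,934.
Year 4: 5,267 × $38 = $200,146. Book value $78,788.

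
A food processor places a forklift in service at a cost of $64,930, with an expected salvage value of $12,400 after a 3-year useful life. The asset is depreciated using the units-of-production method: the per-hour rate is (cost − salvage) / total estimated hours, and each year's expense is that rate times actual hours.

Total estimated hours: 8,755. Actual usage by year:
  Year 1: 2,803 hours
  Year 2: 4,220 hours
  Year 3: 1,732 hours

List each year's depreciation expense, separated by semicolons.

Depreciable base = $64,930 − $12,400 = $52,530.
Rate = $52,530 / 8,755 hours = $6 per hour.
Year 1: 2,803 × $6 = $16,818. Book value $48,112.
Year 2: 4,220 × $6 = $25,320. Book value $22,792.
Year 3: 1,732 × $6 = $10,392. Book value $12,400.

$16,818; $25,320; $10,392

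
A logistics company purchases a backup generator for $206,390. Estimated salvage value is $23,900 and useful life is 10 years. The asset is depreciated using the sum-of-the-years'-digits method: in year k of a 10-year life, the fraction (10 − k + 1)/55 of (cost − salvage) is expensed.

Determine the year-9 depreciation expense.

Depreciable base = $206,390 − $23,900 = $182,490.
Sum of the years' digits = 10+9+8+7+6+5+4+3+2+1 = 55.
Year 1: $182,490 × 10/55 = $33,180. Book value $173,210.
Year 2: $182,490 × 9/55 = $29,862. Book value $143,348.
Year 3: $182,490 × 8/55 = $26,544. Book value $116,804.
Year 4: $182,490 × 7/55 = $23,226. Book value $93,578.
Year 5: $182,490 × 6/55 = $19,908. Book value $73,670.
Year 6: $182,490 × 5/55 = $16,590. Book value $57,080.
Year 7: $182,490 × 4/55 = $13,272. Book value $43,808.
Year 8: $182,490 × 3/55 = $9,954. Book value $33,854.
Year 9: $182,490 × 2/55 = $6,636. Book value $27,218.

$6,636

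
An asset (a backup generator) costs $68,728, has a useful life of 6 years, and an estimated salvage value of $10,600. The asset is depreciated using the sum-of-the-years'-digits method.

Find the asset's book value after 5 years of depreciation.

Depreciable base = $68,728 − $10,600 = $58,128.
Sum of the years' digits = 6+5+4+3+2+1 = 21.
Year 1: $58,128 × 6/21 = $16,608. Book value $52,120.
Year 2: $58,128 × 5/21 = $13,840. Book value $38,280.
Year 3: $58,128 × 4/21 = $11,072. Book value $27,208.
Year 4: $58,128 × 3/21 = $8,304. Book value $18,904.
Year 5: $58,128 × 2/21 = $5,536. Book value $13,368.

$13,368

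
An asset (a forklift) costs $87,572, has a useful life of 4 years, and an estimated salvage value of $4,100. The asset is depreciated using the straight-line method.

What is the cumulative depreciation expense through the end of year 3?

Depreciable base = $87,572 − $4,100 = $83,472.
Annual expense = $83,472 / 4 = $20,868.
End of year 1: book value $66,704.
End of year 2: book value $45,836.
End of year 3: book value $24,968.
Accumulated through year 3 = $87,572 − $24,968 = $62,604.

$62,604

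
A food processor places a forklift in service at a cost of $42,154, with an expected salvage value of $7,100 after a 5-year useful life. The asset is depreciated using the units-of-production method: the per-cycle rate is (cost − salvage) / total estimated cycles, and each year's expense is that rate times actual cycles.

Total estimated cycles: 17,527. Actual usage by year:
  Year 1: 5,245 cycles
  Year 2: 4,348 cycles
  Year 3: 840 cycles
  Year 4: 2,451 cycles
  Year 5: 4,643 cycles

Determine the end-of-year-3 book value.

$21,288

Depreciable base = $42,154 − $7,100 = $35,054.
Rate = $35,054 / 17,527 cycles = $2 per cycle.
Year 1: 5,245 × $2 = $10,490. Book value $31,664.
Year 2: 4,348 × $2 = $8,696. Book value $22,968.
Year 3: 840 × $2 = $1,680. Book value $21,288.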